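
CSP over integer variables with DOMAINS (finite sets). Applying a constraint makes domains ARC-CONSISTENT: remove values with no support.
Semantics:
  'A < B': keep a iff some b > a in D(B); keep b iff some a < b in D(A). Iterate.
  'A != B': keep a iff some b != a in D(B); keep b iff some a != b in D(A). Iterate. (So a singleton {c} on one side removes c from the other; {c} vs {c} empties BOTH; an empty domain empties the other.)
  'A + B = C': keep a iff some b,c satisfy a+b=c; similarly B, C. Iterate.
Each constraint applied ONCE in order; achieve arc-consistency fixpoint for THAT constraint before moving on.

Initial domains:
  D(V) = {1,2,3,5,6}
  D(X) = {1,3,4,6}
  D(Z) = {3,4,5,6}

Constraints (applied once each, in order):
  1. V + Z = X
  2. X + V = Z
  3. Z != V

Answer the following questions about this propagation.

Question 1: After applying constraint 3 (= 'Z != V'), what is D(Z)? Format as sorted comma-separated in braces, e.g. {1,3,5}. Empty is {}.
Answer: {5}

Derivation:
Constraint 1 (V + Z = X) on D(V)={1,2,3,5,6} D(Z)={3,4,5,6} D(X)={1,3,4,6}: V {1,2,3,5,6}->{1,2,3}; Z {3,4,5,6}->{3,4,5}; X {1,3,4,6}->{4,6}
Constraint 2 (X + V = Z) on D(X)={4,6} D(V)={1,2,3} D(Z)={3,4,5}: X {4,6}->{4}; V {1,2,3}->{1}; Z {3,4,5}->{5}
Constraint 3 (Z != V) on D(Z)={5} D(V)={1}: no change
So after constraint 3: D(Z) = {5}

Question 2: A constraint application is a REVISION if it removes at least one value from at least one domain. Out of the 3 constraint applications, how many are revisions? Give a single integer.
Constraint 1 (V + Z = X) on D(V)={1,2,3,5,6} D(Z)={3,4,5,6} D(X)={1,3,4,6}: V {1,2,3,5,6}->{1,2,3}; Z {3,4,5,6}->{3,4,5}; X {1,3,4,6}->{4,6} => REVISION
Constraint 2 (X + V = Z) on D(X)={4,6} D(V)={1,2,3} D(Z)={3,4,5}: X {4,6}->{4}; V {1,2,3}->{1}; Z {3,4,5}->{5} => REVISION
Constraint 3 (Z != V) on D(Z)={5} D(V)={1}: no change => not a revision
Total revisions = 2

Answer: 2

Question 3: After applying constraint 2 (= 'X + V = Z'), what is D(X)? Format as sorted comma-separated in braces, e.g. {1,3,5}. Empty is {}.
Constraint 1 (V + Z = X) on D(V)={1,2,3,5,6} D(Z)={3,4,5,6} D(X)={1,3,4,6}: V {1,2,3,5,6}->{1,2,3}; Z {3,4,5,6}->{3,4,5}; X {1,3,4,6}->{4,6}
Constraint 2 (X + V = Z) on D(X)={4,6} D(V)={1,2,3} D(Z)={3,4,5}: X {4,6}->{4}; V {1,2,3}->{1}; Z {3,4,5}->{5}
So after constraint 2: D(X) = {4}

Answer: {4}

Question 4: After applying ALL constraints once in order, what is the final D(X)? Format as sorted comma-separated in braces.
Constraint 1 (V + Z = X) on D(V)={1,2,3,5,6} D(Z)={3,4,5,6} D(X)={1,3,4,6}: V {1,2,3,5,6}->{1,2,3}; Z {3,4,5,6}->{3,4,5}; X {1,3,4,6}->{4,6}
Constraint 2 (X + V = Z) on D(X)={4,6} D(V)={1,2,3} D(Z)={3,4,5}: X {4,6}->{4}; V {1,2,3}->{1}; Z {3,4,5}->{5}
Constraint 3 (Z != V) on D(Z)={5} D(V)={1}: no change
So after all 3 constraints: D(X) = {4}

Answer: {4}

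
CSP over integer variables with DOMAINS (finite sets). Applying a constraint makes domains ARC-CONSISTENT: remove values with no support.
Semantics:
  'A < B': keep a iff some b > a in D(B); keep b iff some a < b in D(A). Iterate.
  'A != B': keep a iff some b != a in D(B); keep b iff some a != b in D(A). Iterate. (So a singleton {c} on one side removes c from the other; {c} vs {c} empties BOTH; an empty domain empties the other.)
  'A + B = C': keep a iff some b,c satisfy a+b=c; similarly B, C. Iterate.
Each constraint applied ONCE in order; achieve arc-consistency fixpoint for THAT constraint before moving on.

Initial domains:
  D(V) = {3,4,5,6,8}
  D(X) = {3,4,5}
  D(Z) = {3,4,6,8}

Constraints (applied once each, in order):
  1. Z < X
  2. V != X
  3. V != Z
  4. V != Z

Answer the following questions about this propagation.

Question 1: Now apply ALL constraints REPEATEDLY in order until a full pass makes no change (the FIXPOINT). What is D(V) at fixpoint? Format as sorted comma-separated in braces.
Answer: {3,4,5,6,8}

Derivation:
pass 0 (initial): D(V)={3,4,5,6,8}
pass 1: X {3,4,5}->{4,5}; Z {3,4,6,8}->{3,4}
pass 2: no change
Fixpoint after 2 passes: D(V) = {3,4,5,6,8}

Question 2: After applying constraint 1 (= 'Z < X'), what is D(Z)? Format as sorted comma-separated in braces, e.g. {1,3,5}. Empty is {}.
Answer: {3,4}

Derivation:
Constraint 1 (Z < X) on D(Z)={3,4,6,8} D(X)={3,4,5}: Z {3,4,6,8}->{3,4}; X {3,4,5}->{4,5}
So after constraint 1: D(Z) = {3,4}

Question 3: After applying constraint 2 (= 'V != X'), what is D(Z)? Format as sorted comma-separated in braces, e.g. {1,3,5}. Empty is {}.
Answer: {3,4}

Derivation:
Constraint 1 (Z < X) on D(Z)={3,4,6,8} D(X)={3,4,5}: Z {3,4,6,8}->{3,4}; X {3,4,5}->{4,5}
Constraint 2 (V != X) on D(V)={3,4,5,6,8} D(X)={4,5}: no change
So after constraint 2: D(Z) = {3,4}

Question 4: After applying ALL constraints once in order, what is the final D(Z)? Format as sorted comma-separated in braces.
Answer: {3,4}

Derivation:
Constraint 1 (Z < X) on D(Z)={3,4,6,8} D(X)={3,4,5}: Z {3,4,6,8}->{3,4}; X {3,4,5}->{4,5}
Constraint 2 (V != X) on D(V)={3,4,5,6,8} D(X)={4,5}: no change
Constraint 3 (V != Z) on D(V)={3,4,5,6,8} D(Z)={3,4}: no change
Constraint 4 (V != Z) on D(V)={3,4,5,6,8} D(Z)={3,4}: no change
So after all 4 constraints: D(Z) = {3,4}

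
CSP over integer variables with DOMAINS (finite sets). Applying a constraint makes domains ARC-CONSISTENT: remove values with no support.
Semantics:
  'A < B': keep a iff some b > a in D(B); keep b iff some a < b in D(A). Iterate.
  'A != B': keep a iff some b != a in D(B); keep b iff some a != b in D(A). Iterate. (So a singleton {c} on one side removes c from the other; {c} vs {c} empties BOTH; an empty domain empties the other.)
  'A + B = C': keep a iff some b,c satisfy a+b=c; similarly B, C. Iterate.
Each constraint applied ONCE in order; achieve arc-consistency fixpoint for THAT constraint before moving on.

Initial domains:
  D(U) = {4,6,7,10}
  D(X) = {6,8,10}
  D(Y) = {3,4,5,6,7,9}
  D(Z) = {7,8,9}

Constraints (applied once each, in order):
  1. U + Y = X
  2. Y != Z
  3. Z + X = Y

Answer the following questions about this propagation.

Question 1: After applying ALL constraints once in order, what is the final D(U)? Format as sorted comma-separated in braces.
Answer: {4,6,7}

Derivation:
Constraint 1 (U + Y = X) on D(U)={4,6,7,10} D(Y)={3,4,5,6,7,9} D(X)={6,8,10}: U {4,6,7,10}->{4,6,7}; Y {3,4,5,6,7,9}->{3,4,6}; X {6,8,10}->{8,10}
Constraint 2 (Y != Z) on D(Y)={3,4,6} D(Z)={7,8,9}: no change
Constraint 3 (Z + X = Y) on D(Z)={7,8,9} D(X)={8,10} D(Y)={3,4,6}: Z {7,8,9}->{}; X {8,10}->{}; Y {3,4,6}->{}
So after all 3 constraints: D(U) = {4,6,7}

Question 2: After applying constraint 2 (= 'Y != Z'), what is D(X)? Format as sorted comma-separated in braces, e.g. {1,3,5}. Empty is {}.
Answer: {8,10}

Derivation:
Constraint 1 (U + Y = X) on D(U)={4,6,7,10} D(Y)={3,4,5,6,7,9} D(X)={6,8,10}: U {4,6,7,10}->{4,6,7}; Y {3,4,5,6,7,9}->{3,4,6}; X {6,8,10}->{8,10}
Constraint 2 (Y != Z) on D(Y)={3,4,6} D(Z)={7,8,9}: no change
So after constraint 2: D(X) = {8,10}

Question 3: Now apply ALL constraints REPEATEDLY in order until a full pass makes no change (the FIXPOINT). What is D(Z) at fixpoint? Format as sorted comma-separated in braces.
Answer: {}

Derivation:
pass 0 (initial): D(Z)={7,8,9}
pass 1: U {4,6,7,10}->{4,6,7}; X {6,8,10}->{}; Y {3,4,5,6,7,9}->{}; Z {7,8,9}->{}
pass 2: U {4,6,7}->{}
pass 3: no change
Fixpoint after 3 passes: D(Z) = {}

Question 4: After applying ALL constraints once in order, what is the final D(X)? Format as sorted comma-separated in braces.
Constraint 1 (U + Y = X) on D(U)={4,6,7,10} D(Y)={3,4,5,6,7,9} D(X)={6,8,10}: U {4,6,7,10}->{4,6,7}; Y {3,4,5,6,7,9}->{3,4,6}; X {6,8,10}->{8,10}
Constraint 2 (Y != Z) on D(Y)={3,4,6} D(Z)={7,8,9}: no change
Constraint 3 (Z + X = Y) on D(Z)={7,8,9} D(X)={8,10} D(Y)={3,4,6}: Z {7,8,9}->{}; X {8,10}->{}; Y {3,4,6}->{}
So after all 3 constraints: D(X) = {}

Answer: {}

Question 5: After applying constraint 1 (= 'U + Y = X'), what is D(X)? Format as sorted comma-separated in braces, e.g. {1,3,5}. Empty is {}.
Answer: {8,10}

Derivation:
Constraint 1 (U + Y = X) on D(U)={4,6,7,10} D(Y)={3,4,5,6,7,9} D(X)={6,8,10}: U {4,6,7,10}->{4,6,7}; Y {3,4,5,6,7,9}->{3,4,6}; X {6,8,10}->{8,10}
So after constraint 1: D(X) = {8,10}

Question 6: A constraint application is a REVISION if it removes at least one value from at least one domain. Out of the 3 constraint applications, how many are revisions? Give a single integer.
Answer: 2

Derivation:
Constraint 1 (U + Y = X) on D(U)={4,6,7,10} D(Y)={3,4,5,6,7,9} D(X)={6,8,10}: U {4,6,7,10}->{4,6,7}; Y {3,4,5,6,7,9}->{3,4,6}; X {6,8,10}->{8,10} => REVISION
Constraint 2 (Y != Z) on D(Y)={3,4,6} D(Z)={7,8,9}: no change => not a revision
Constraint 3 (Z + X = Y) on D(Z)={7,8,9} D(X)={8,10} D(Y)={3,4,6}: Z {7,8,9}->{}; X {8,10}->{}; Y {3,4,6}->{} => REVISION
Total revisions = 2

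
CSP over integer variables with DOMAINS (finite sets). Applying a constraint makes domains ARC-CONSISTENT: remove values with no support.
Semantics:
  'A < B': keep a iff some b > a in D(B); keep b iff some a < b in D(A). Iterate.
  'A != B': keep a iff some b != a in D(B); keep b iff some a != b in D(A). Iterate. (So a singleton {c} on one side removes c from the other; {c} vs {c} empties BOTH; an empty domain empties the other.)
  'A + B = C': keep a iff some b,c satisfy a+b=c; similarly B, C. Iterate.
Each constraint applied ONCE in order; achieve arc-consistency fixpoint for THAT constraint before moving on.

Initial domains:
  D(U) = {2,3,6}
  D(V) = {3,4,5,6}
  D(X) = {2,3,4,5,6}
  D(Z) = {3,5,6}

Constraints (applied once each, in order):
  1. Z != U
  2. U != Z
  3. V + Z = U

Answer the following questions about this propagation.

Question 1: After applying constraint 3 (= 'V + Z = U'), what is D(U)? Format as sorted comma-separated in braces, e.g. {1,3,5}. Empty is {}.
Answer: {6}

Derivation:
Constraint 1 (Z != U) on D(Z)={3,5,6} D(U)={2,3,6}: no change
Constraint 2 (U != Z) on D(U)={2,3,6} D(Z)={3,5,6}: no change
Constraint 3 (V + Z = U) on D(V)={3,4,5,6} D(Z)={3,5,6} D(U)={2,3,6}: V {3,4,5,6}->{3}; Z {3,5,6}->{3}; U {2,3,6}->{6}
So after constraint 3: D(U) = {6}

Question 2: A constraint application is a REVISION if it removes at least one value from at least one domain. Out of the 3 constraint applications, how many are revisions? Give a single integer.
Constraint 1 (Z != U) on D(Z)={3,5,6} D(U)={2,3,6}: no change => not a revision
Constraint 2 (U != Z) on D(U)={2,3,6} D(Z)={3,5,6}: no change => not a revision
Constraint 3 (V + Z = U) on D(V)={3,4,5,6} D(Z)={3,5,6} D(U)={2,3,6}: V {3,4,5,6}->{3}; Z {3,5,6}->{3}; U {2,3,6}->{6} => REVISION
Total revisions = 1

Answer: 1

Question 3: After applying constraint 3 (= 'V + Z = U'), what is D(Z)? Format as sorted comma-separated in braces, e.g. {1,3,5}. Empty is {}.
Answer: {3}

Derivation:
Constraint 1 (Z != U) on D(Z)={3,5,6} D(U)={2,3,6}: no change
Constraint 2 (U != Z) on D(U)={2,3,6} D(Z)={3,5,6}: no change
Constraint 3 (V + Z = U) on D(V)={3,4,5,6} D(Z)={3,5,6} D(U)={2,3,6}: V {3,4,5,6}->{3}; Z {3,5,6}->{3}; U {2,3,6}->{6}
So after constraint 3: D(Z) = {3}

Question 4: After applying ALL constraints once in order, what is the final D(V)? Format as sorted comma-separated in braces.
Answer: {3}

Derivation:
Constraint 1 (Z != U) on D(Z)={3,5,6} D(U)={2,3,6}: no change
Constraint 2 (U != Z) on D(U)={2,3,6} D(Z)={3,5,6}: no change
Constraint 3 (V + Z = U) on D(V)={3,4,5,6} D(Z)={3,5,6} D(U)={2,3,6}: V {3,4,5,6}->{3}; Z {3,5,6}->{3}; U {2,3,6}->{6}
So after all 3 constraints: D(V) = {3}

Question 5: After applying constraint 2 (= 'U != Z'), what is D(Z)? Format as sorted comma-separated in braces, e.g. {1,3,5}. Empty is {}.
Answer: {3,5,6}

Derivation:
Constraint 1 (Z != U) on D(Z)={3,5,6} D(U)={2,3,6}: no change
Constraint 2 (U != Z) on D(U)={2,3,6} D(Z)={3,5,6}: no change
So after constraint 2: D(Z) = {3,5,6}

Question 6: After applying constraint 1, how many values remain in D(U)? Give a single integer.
Constraint 1 (Z != U) on D(Z)={3,5,6} D(U)={2,3,6}: no change
So after constraint 1: D(U)={2,3,6}, size = 3

Answer: 3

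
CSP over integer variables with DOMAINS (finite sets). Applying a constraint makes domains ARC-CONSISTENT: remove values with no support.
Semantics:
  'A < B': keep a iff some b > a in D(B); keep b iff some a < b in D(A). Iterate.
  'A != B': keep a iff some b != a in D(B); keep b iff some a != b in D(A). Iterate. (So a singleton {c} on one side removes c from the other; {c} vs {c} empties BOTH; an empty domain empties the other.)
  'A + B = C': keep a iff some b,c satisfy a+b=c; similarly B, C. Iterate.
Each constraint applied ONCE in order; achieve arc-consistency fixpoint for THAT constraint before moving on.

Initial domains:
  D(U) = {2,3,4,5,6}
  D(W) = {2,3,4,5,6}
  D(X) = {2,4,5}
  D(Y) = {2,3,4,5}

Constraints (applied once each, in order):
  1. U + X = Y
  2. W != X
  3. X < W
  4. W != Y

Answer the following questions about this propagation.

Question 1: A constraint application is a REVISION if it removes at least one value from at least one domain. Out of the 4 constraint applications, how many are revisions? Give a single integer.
Answer: 2

Derivation:
Constraint 1 (U + X = Y) on D(U)={2,3,4,5,6} D(X)={2,4,5} D(Y)={2,3,4,5}: U {2,3,4,5,6}->{2,3}; X {2,4,5}->{2}; Y {2,3,4,5}->{4,5} => REVISION
Constraint 2 (W != X) on D(W)={2,3,4,5,6} D(X)={2}: W {2,3,4,5,6}->{3,4,5,6} => REVISION
Constraint 3 (X < W) on D(X)={2} D(W)={3,4,5,6}: no change => not a revision
Constraint 4 (W != Y) on D(W)={3,4,5,6} D(Y)={4,5}: no change => not a revision
Total revisions = 2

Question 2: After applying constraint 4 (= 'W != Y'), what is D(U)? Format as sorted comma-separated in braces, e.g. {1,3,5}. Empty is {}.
Constraint 1 (U + X = Y) on D(U)={2,3,4,5,6} D(X)={2,4,5} D(Y)={2,3,4,5}: U {2,3,4,5,6}->{2,3}; X {2,4,5}->{2}; Y {2,3,4,5}->{4,5}
Constraint 2 (W != X) on D(W)={2,3,4,5,6} D(X)={2}: W {2,3,4,5,6}->{3,4,5,6}
Constraint 3 (X < W) on D(X)={2} D(W)={3,4,5,6}: no change
Constraint 4 (W != Y) on D(W)={3,4,5,6} D(Y)={4,5}: no change
So after constraint 4: D(U) = {2,3}

Answer: {2,3}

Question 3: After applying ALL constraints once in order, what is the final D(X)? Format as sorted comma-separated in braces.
Constraint 1 (U + X = Y) on D(U)={2,3,4,5,6} D(X)={2,4,5} D(Y)={2,3,4,5}: U {2,3,4,5,6}->{2,3}; X {2,4,5}->{2}; Y {2,3,4,5}->{4,5}
Constraint 2 (W != X) on D(W)={2,3,4,5,6} D(X)={2}: W {2,3,4,5,6}->{3,4,5,6}
Constraint 3 (X < W) on D(X)={2} D(W)={3,4,5,6}: no change
Constraint 4 (W != Y) on D(W)={3,4,5,6} D(Y)={4,5}: no change
So after all 4 constraints: D(X) = {2}

Answer: {2}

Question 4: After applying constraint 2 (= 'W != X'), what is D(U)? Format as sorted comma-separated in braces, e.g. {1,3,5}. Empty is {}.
Answer: {2,3}

Derivation:
Constraint 1 (U + X = Y) on D(U)={2,3,4,5,6} D(X)={2,4,5} D(Y)={2,3,4,5}: U {2,3,4,5,6}->{2,3}; X {2,4,5}->{2}; Y {2,3,4,5}->{4,5}
Constraint 2 (W != X) on D(W)={2,3,4,5,6} D(X)={2}: W {2,3,4,5,6}->{3,4,5,6}
So after constraint 2: D(U) = {2,3}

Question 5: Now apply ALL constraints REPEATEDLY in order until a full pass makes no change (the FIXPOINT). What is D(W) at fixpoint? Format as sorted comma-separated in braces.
Answer: {3,4,5,6}

Derivation:
pass 0 (initial): D(W)={2,3,4,5,6}
pass 1: U {2,3,4,5,6}->{2,3}; W {2,3,4,5,6}->{3,4,5,6}; X {2,4,5}->{2}; Y {2,3,4,5}->{4,5}
pass 2: no change
Fixpoint after 2 passes: D(W) = {3,4,5,6}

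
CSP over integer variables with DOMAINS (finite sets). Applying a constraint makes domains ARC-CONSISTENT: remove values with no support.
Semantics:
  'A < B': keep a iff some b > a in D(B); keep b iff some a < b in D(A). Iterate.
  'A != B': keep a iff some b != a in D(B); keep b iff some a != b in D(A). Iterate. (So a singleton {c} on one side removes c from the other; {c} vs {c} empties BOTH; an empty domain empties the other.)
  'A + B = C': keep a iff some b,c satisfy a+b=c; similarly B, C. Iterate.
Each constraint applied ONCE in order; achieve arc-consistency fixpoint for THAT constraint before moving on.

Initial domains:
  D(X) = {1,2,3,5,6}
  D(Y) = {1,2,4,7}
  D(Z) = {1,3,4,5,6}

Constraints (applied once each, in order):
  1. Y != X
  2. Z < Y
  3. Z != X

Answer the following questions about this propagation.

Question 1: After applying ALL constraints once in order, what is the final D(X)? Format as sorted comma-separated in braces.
Constraint 1 (Y != X) on D(Y)={1,2,4,7} D(X)={1,2,3,5,6}: no change
Constraint 2 (Z < Y) on D(Z)={1,3,4,5,6} D(Y)={1,2,4,7}: Y {1,2,4,7}->{2,4,7}
Constraint 3 (Z != X) on D(Z)={1,3,4,5,6} D(X)={1,2,3,5,6}: no change
So after all 3 constraints: D(X) = {1,2,3,5,6}

Answer: {1,2,3,5,6}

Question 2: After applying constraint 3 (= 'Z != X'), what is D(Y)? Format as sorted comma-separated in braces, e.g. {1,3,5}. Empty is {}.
Constraint 1 (Y != X) on D(Y)={1,2,4,7} D(X)={1,2,3,5,6}: no change
Constraint 2 (Z < Y) on D(Z)={1,3,4,5,6} D(Y)={1,2,4,7}: Y {1,2,4,7}->{2,4,7}
Constraint 3 (Z != X) on D(Z)={1,3,4,5,6} D(X)={1,2,3,5,6}: no change
So after constraint 3: D(Y) = {2,4,7}

Answer: {2,4,7}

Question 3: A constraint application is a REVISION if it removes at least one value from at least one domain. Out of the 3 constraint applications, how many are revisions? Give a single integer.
Constraint 1 (Y != X) on D(Y)={1,2,4,7} D(X)={1,2,3,5,6}: no change => not a revision
Constraint 2 (Z < Y) on D(Z)={1,3,4,5,6} D(Y)={1,2,4,7}: Y {1,2,4,7}->{2,4,7} => REVISION
Constraint 3 (Z != X) on D(Z)={1,3,4,5,6} D(X)={1,2,3,5,6}: no change => not a revision
Total revisions = 1

Answer: 1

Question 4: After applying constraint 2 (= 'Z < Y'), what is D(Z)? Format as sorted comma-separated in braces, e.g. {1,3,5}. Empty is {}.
Constraint 1 (Y != X) on D(Y)={1,2,4,7} D(X)={1,2,3,5,6}: no change
Constraint 2 (Z < Y) on D(Z)={1,3,4,5,6} D(Y)={1,2,4,7}: Y {1,2,4,7}->{2,4,7}
So after constraint 2: D(Z) = {1,3,4,5,6}

Answer: {1,3,4,5,6}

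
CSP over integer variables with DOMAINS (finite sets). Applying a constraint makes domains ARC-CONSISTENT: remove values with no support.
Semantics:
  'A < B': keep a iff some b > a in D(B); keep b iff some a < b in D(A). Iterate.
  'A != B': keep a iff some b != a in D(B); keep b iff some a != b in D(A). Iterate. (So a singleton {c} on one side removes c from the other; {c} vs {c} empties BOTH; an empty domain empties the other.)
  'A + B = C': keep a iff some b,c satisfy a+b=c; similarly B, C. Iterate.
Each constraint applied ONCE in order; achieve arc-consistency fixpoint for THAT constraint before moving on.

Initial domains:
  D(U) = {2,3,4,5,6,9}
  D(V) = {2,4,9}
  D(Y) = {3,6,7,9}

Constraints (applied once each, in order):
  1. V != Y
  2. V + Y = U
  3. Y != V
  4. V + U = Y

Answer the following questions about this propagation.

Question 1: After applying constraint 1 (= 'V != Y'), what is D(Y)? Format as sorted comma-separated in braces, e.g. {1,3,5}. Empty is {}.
Constraint 1 (V != Y) on D(V)={2,4,9} D(Y)={3,6,7,9}: no change
So after constraint 1: D(Y) = {3,6,7,9}

Answer: {3,6,7,9}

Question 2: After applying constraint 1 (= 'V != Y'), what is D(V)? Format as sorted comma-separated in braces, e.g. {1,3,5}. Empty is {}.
Answer: {2,4,9}

Derivation:
Constraint 1 (V != Y) on D(V)={2,4,9} D(Y)={3,6,7,9}: no change
So after constraint 1: D(V) = {2,4,9}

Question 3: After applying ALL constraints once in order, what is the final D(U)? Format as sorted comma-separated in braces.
Constraint 1 (V != Y) on D(V)={2,4,9} D(Y)={3,6,7,9}: no change
Constraint 2 (V + Y = U) on D(V)={2,4,9} D(Y)={3,6,7,9} D(U)={2,3,4,5,6,9}: V {2,4,9}->{2}; Y {3,6,7,9}->{3,7}; U {2,3,4,5,6,9}->{5,9}
Constraint 3 (Y != V) on D(Y)={3,7} D(V)={2}: no change
Constraint 4 (V + U = Y) on D(V)={2} D(U)={5,9} D(Y)={3,7}: U {5,9}->{5}; Y {3,7}->{7}
So after all 4 constraints: D(U) = {5}

Answer: {5}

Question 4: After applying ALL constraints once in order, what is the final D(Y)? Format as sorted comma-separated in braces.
Constraint 1 (V != Y) on D(V)={2,4,9} D(Y)={3,6,7,9}: no change
Constraint 2 (V + Y = U) on D(V)={2,4,9} D(Y)={3,6,7,9} D(U)={2,3,4,5,6,9}: V {2,4,9}->{2}; Y {3,6,7,9}->{3,7}; U {2,3,4,5,6,9}->{5,9}
Constraint 3 (Y != V) on D(Y)={3,7} D(V)={2}: no change
Constraint 4 (V + U = Y) on D(V)={2} D(U)={5,9} D(Y)={3,7}: U {5,9}->{5}; Y {3,7}->{7}
So after all 4 constraints: D(Y) = {7}

Answer: {7}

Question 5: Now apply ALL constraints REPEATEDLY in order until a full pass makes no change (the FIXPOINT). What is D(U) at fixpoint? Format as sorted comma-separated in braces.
Answer: {}

Derivation:
pass 0 (initial): D(U)={2,3,4,5,6,9}
pass 1: U {2,3,4,5,6,9}->{5}; V {2,4,9}->{2}; Y {3,6,7,9}->{7}
pass 2: U {5}->{}; V {2}->{}; Y {7}->{}
pass 3: no change
Fixpoint after 3 passes: D(U) = {}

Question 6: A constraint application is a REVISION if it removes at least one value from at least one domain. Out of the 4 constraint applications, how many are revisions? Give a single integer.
Answer: 2

Derivation:
Constraint 1 (V != Y) on D(V)={2,4,9} D(Y)={3,6,7,9}: no change => not a revision
Constraint 2 (V + Y = U) on D(V)={2,4,9} D(Y)={3,6,7,9} D(U)={2,3,4,5,6,9}: V {2,4,9}->{2}; Y {3,6,7,9}->{3,7}; U {2,3,4,5,6,9}->{5,9} => REVISION
Constraint 3 (Y != V) on D(Y)={3,7} D(V)={2}: no change => not a revision
Constraint 4 (V + U = Y) on D(V)={2} D(U)={5,9} D(Y)={3,7}: U {5,9}->{5}; Y {3,7}->{7} => REVISION
Total revisions = 2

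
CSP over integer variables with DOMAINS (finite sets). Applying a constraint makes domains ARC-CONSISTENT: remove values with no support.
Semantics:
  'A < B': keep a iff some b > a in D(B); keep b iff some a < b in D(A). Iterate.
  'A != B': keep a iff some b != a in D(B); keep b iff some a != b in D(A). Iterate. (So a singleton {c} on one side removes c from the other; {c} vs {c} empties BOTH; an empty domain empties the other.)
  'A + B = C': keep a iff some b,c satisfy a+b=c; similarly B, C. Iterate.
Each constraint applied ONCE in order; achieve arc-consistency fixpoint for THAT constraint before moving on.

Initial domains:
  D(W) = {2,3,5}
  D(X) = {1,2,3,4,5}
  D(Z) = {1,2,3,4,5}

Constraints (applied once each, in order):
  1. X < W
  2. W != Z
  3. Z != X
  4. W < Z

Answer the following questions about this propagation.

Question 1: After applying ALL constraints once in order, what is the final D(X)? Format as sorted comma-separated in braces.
Constraint 1 (X < W) on D(X)={1,2,3,4,5} D(W)={2,3,5}: X {1,2,3,4,5}->{1,2,3,4}
Constraint 2 (W != Z) on D(W)={2,3,5} D(Z)={1,2,3,4,5}: no change
Constraint 3 (Z != X) on D(Z)={1,2,3,4,5} D(X)={1,2,3,4}: no change
Constraint 4 (W < Z) on D(W)={2,3,5} D(Z)={1,2,3,4,5}: W {2,3,5}->{2,3}; Z {1,2,3,4,5}->{3,4,5}
So after all 4 constraints: D(X) = {1,2,3,4}

Answer: {1,2,3,4}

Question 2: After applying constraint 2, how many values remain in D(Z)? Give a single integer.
Constraint 1 (X < W) on D(X)={1,2,3,4,5} D(W)={2,3,5}: X {1,2,3,4,5}->{1,2,3,4}
Constraint 2 (W != Z) on D(W)={2,3,5} D(Z)={1,2,3,4,5}: no change
So after constraint 2: D(Z)={1,2,3,4,5}, size = 5

Answer: 5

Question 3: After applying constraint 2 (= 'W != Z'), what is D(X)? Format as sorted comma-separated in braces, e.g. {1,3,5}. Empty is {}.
Answer: {1,2,3,4}

Derivation:
Constraint 1 (X < W) on D(X)={1,2,3,4,5} D(W)={2,3,5}: X {1,2,3,4,5}->{1,2,3,4}
Constraint 2 (W != Z) on D(W)={2,3,5} D(Z)={1,2,3,4,5}: no change
So after constraint 2: D(X) = {1,2,3,4}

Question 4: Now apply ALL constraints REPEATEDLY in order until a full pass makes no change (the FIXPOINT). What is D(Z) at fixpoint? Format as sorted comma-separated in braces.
pass 0 (initial): D(Z)={1,2,3,4,5}
pass 1: W {2,3,5}->{2,3}; X {1,2,3,4,5}->{1,2,3,4}; Z {1,2,3,4,5}->{3,4,5}
pass 2: X {1,2,3,4}->{1,2}
pass 3: no change
Fixpoint after 3 passes: D(Z) = {3,4,5}

Answer: {3,4,5}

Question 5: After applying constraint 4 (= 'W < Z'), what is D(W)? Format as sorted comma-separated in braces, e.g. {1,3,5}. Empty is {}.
Answer: {2,3}

Derivation:
Constraint 1 (X < W) on D(X)={1,2,3,4,5} D(W)={2,3,5}: X {1,2,3,4,5}->{1,2,3,4}
Constraint 2 (W != Z) on D(W)={2,3,5} D(Z)={1,2,3,4,5}: no change
Constraint 3 (Z != X) on D(Z)={1,2,3,4,5} D(X)={1,2,3,4}: no change
Constraint 4 (W < Z) on D(W)={2,3,5} D(Z)={1,2,3,4,5}: W {2,3,5}->{2,3}; Z {1,2,3,4,5}->{3,4,5}
So after constraint 4: D(W) = {2,3}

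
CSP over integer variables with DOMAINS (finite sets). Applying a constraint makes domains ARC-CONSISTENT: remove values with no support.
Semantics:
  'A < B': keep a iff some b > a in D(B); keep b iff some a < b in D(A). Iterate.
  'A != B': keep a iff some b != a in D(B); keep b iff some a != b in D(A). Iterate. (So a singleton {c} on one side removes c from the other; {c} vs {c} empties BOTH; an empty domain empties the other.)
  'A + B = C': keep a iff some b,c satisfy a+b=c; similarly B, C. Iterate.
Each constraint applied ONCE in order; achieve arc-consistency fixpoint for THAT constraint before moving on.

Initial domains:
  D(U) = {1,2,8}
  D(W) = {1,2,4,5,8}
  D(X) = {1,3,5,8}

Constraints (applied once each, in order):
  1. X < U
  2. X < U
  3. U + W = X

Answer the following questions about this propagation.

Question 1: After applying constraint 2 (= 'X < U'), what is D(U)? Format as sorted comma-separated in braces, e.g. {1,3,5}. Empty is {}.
Answer: {2,8}

Derivation:
Constraint 1 (X < U) on D(X)={1,3,5,8} D(U)={1,2,8}: X {1,3,5,8}->{1,3,5}; U {1,2,8}->{2,8}
Constraint 2 (X < U) on D(X)={1,3,5} D(U)={2,8}: no change
So after constraint 2: D(U) = {2,8}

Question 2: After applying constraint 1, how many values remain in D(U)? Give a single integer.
Answer: 2

Derivation:
Constraint 1 (X < U) on D(X)={1,3,5,8} D(U)={1,2,8}: X {1,3,5,8}->{1,3,5}; U {1,2,8}->{2,8}
So after constraint 1: D(U)={2,8}, size = 2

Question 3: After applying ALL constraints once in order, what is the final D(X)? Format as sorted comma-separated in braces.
Answer: {3}

Derivation:
Constraint 1 (X < U) on D(X)={1,3,5,8} D(U)={1,2,8}: X {1,3,5,8}->{1,3,5}; U {1,2,8}->{2,8}
Constraint 2 (X < U) on D(X)={1,3,5} D(U)={2,8}: no change
Constraint 3 (U + W = X) on D(U)={2,8} D(W)={1,2,4,5,8} D(X)={1,3,5}: U {2,8}->{2}; W {1,2,4,5,8}->{1}; X {1,3,5}->{3}
So after all 3 constraints: D(X) = {3}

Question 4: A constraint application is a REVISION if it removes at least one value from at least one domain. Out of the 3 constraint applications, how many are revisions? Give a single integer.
Answer: 2

Derivation:
Constraint 1 (X < U) on D(X)={1,3,5,8} D(U)={1,2,8}: X {1,3,5,8}->{1,3,5}; U {1,2,8}->{2,8} => REVISION
Constraint 2 (X < U) on D(X)={1,3,5} D(U)={2,8}: no change => not a revision
Constraint 3 (U + W = X) on D(U)={2,8} D(W)={1,2,4,5,8} D(X)={1,3,5}: U {2,8}->{2}; W {1,2,4,5,8}->{1}; X {1,3,5}->{3} => REVISION
Total revisions = 2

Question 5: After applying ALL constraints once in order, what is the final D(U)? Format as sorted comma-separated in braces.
Constraint 1 (X < U) on D(X)={1,3,5,8} D(U)={1,2,8}: X {1,3,5,8}->{1,3,5}; U {1,2,8}->{2,8}
Constraint 2 (X < U) on D(X)={1,3,5} D(U)={2,8}: no change
Constraint 3 (U + W = X) on D(U)={2,8} D(W)={1,2,4,5,8} D(X)={1,3,5}: U {2,8}->{2}; W {1,2,4,5,8}->{1}; X {1,3,5}->{3}
So after all 3 constraints: D(U) = {2}

Answer: {2}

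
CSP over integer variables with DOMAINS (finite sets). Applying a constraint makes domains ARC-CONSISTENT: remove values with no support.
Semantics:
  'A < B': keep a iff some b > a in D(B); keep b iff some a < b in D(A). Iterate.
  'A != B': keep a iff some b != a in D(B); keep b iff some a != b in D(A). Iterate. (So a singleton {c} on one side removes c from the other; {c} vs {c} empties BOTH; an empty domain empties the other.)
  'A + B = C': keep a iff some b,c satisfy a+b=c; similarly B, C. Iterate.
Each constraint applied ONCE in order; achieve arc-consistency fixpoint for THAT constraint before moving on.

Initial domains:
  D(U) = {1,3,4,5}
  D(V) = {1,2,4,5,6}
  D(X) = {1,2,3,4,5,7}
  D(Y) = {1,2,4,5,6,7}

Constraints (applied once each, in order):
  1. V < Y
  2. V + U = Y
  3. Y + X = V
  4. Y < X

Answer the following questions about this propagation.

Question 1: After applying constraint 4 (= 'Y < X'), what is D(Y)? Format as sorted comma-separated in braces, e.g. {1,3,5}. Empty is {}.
Constraint 1 (V < Y) on D(V)={1,2,4,5,6} D(Y)={1,2,4,5,6,7}: Y {1,2,4,5,6,7}->{2,4,5,6,7}
Constraint 2 (V + U = Y) on D(V)={1,2,4,5,6} D(U)={1,3,4,5} D(Y)={2,4,5,6,7}: no change
Constraint 3 (Y + X = V) on D(Y)={2,4,5,6,7} D(X)={1,2,3,4,5,7} D(V)={1,2,4,5,6}: Y {2,4,5,6,7}->{2,4,5}; X {1,2,3,4,5,7}->{1,2,3,4}; V {1,2,4,5,6}->{4,5,6}
Constraint 4 (Y < X) on D(Y)={2,4,5} D(X)={1,2,3,4}: Y {2,4,5}->{2}; X {1,2,3,4}->{3,4}
So after constraint 4: D(Y) = {2}

Answer: {2}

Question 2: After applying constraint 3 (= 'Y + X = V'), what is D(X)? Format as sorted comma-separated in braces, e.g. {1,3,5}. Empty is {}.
Constraint 1 (V < Y) on D(V)={1,2,4,5,6} D(Y)={1,2,4,5,6,7}: Y {1,2,4,5,6,7}->{2,4,5,6,7}
Constraint 2 (V + U = Y) on D(V)={1,2,4,5,6} D(U)={1,3,4,5} D(Y)={2,4,5,6,7}: no change
Constraint 3 (Y + X = V) on D(Y)={2,4,5,6,7} D(X)={1,2,3,4,5,7} D(V)={1,2,4,5,6}: Y {2,4,5,6,7}->{2,4,5}; X {1,2,3,4,5,7}->{1,2,3,4}; V {1,2,4,5,6}->{4,5,6}
So after constraint 3: D(X) = {1,2,3,4}

Answer: {1,2,3,4}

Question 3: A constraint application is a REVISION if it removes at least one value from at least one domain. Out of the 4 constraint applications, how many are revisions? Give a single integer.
Answer: 3

Derivation:
Constraint 1 (V < Y) on D(V)={1,2,4,5,6} D(Y)={1,2,4,5,6,7}: Y {1,2,4,5,6,7}->{2,4,5,6,7} => REVISION
Constraint 2 (V + U = Y) on D(V)={1,2,4,5,6} D(U)={1,3,4,5} D(Y)={2,4,5,6,7}: no change => not a revision
Constraint 3 (Y + X = V) on D(Y)={2,4,5,6,7} D(X)={1,2,3,4,5,7} D(V)={1,2,4,5,6}: Y {2,4,5,6,7}->{2,4,5}; X {1,2,3,4,5,7}->{1,2,3,4}; V {1,2,4,5,6}->{4,5,6} => REVISION
Constraint 4 (Y < X) on D(Y)={2,4,5} D(X)={1,2,3,4}: Y {2,4,5}->{2}; X {1,2,3,4}->{3,4} => REVISION
Total revisions = 3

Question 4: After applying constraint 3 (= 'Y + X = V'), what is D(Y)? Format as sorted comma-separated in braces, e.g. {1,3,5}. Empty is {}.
Constraint 1 (V < Y) on D(V)={1,2,4,5,6} D(Y)={1,2,4,5,6,7}: Y {1,2,4,5,6,7}->{2,4,5,6,7}
Constraint 2 (V + U = Y) on D(V)={1,2,4,5,6} D(U)={1,3,4,5} D(Y)={2,4,5,6,7}: no change
Constraint 3 (Y + X = V) on D(Y)={2,4,5,6,7} D(X)={1,2,3,4,5,7} D(V)={1,2,4,5,6}: Y {2,4,5,6,7}->{2,4,5}; X {1,2,3,4,5,7}->{1,2,3,4}; V {1,2,4,5,6}->{4,5,6}
So after constraint 3: D(Y) = {2,4,5}

Answer: {2,4,5}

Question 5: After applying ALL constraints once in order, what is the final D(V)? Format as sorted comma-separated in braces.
Constraint 1 (V < Y) on D(V)={1,2,4,5,6} D(Y)={1,2,4,5,6,7}: Y {1,2,4,5,6,7}->{2,4,5,6,7}
Constraint 2 (V + U = Y) on D(V)={1,2,4,5,6} D(U)={1,3,4,5} D(Y)={2,4,5,6,7}: no change
Constraint 3 (Y + X = V) on D(Y)={2,4,5,6,7} D(X)={1,2,3,4,5,7} D(V)={1,2,4,5,6}: Y {2,4,5,6,7}->{2,4,5}; X {1,2,3,4,5,7}->{1,2,3,4}; V {1,2,4,5,6}->{4,5,6}
Constraint 4 (Y < X) on D(Y)={2,4,5} D(X)={1,2,3,4}: Y {2,4,5}->{2}; X {1,2,3,4}->{3,4}
So after all 4 constraints: D(V) = {4,5,6}

Answer: {4,5,6}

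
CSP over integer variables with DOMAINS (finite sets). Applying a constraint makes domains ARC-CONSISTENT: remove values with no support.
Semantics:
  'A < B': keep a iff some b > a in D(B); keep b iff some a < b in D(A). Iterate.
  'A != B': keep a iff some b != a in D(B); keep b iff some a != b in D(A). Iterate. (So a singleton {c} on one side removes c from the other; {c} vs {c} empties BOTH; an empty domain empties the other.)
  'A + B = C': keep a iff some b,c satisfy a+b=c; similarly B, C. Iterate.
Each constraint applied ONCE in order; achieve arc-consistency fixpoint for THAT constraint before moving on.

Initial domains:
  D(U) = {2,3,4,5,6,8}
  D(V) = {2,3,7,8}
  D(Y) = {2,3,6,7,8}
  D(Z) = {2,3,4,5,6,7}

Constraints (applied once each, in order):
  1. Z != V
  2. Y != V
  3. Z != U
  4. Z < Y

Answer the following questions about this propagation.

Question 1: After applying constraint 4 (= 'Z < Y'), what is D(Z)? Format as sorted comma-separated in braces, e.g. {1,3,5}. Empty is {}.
Constraint 1 (Z != V) on D(Z)={2,3,4,5,6,7} D(V)={2,3,7,8}: no change
Constraint 2 (Y != V) on D(Y)={2,3,6,7,8} D(V)={2,3,7,8}: no change
Constraint 3 (Z != U) on D(Z)={2,3,4,5,6,7} D(U)={2,3,4,5,6,8}: no change
Constraint 4 (Z < Y) on D(Z)={2,3,4,5,6,7} D(Y)={2,3,6,7,8}: Y {2,3,6,7,8}->{3,6,7,8}
So after constraint 4: D(Z) = {2,3,4,5,6,7}

Answer: {2,3,4,5,6,7}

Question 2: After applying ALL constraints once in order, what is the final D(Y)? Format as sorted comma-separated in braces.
Constraint 1 (Z != V) on D(Z)={2,3,4,5,6,7} D(V)={2,3,7,8}: no change
Constraint 2 (Y != V) on D(Y)={2,3,6,7,8} D(V)={2,3,7,8}: no change
Constraint 3 (Z != U) on D(Z)={2,3,4,5,6,7} D(U)={2,3,4,5,6,8}: no change
Constraint 4 (Z < Y) on D(Z)={2,3,4,5,6,7} D(Y)={2,3,6,7,8}: Y {2,3,6,7,8}->{3,6,7,8}
So after all 4 constraints: D(Y) = {3,6,7,8}

Answer: {3,6,7,8}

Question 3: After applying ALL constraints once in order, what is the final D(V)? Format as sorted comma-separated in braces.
Constraint 1 (Z != V) on D(Z)={2,3,4,5,6,7} D(V)={2,3,7,8}: no change
Constraint 2 (Y != V) on D(Y)={2,3,6,7,8} D(V)={2,3,7,8}: no change
Constraint 3 (Z != U) on D(Z)={2,3,4,5,6,7} D(U)={2,3,4,5,6,8}: no change
Constraint 4 (Z < Y) on D(Z)={2,3,4,5,6,7} D(Y)={2,3,6,7,8}: Y {2,3,6,7,8}->{3,6,7,8}
So after all 4 constraints: D(V) = {2,3,7,8}

Answer: {2,3,7,8}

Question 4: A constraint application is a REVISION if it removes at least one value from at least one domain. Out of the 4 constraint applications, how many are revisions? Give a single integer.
Constraint 1 (Z != V) on D(Z)={2,3,4,5,6,7} D(V)={2,3,7,8}: no change => not a revision
Constraint 2 (Y != V) on D(Y)={2,3,6,7,8} D(V)={2,3,7,8}: no change => not a revision
Constraint 3 (Z != U) on D(Z)={2,3,4,5,6,7} D(U)={2,3,4,5,6,8}: no change => not a revision
Constraint 4 (Z < Y) on D(Z)={2,3,4,5,6,7} D(Y)={2,3,6,7,8}: Y {2,3,6,7,8}->{3,6,7,8} => REVISION
Total revisions = 1

Answer: 1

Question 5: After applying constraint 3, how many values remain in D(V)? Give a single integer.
Answer: 4

Derivation:
Constraint 1 (Z != V) on D(Z)={2,3,4,5,6,7} D(V)={2,3,7,8}: no change
Constraint 2 (Y != V) on D(Y)={2,3,6,7,8} D(V)={2,3,7,8}: no change
Constraint 3 (Z != U) on D(Z)={2,3,4,5,6,7} D(U)={2,3,4,5,6,8}: no change
So after constraint 3: D(V)={2,3,7,8}, size = 4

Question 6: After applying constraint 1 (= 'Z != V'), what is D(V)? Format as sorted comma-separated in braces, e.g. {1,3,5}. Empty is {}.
Constraint 1 (Z != V) on D(Z)={2,3,4,5,6,7} D(V)={2,3,7,8}: no change
So after constraint 1: D(V) = {2,3,7,8}

Answer: {2,3,7,8}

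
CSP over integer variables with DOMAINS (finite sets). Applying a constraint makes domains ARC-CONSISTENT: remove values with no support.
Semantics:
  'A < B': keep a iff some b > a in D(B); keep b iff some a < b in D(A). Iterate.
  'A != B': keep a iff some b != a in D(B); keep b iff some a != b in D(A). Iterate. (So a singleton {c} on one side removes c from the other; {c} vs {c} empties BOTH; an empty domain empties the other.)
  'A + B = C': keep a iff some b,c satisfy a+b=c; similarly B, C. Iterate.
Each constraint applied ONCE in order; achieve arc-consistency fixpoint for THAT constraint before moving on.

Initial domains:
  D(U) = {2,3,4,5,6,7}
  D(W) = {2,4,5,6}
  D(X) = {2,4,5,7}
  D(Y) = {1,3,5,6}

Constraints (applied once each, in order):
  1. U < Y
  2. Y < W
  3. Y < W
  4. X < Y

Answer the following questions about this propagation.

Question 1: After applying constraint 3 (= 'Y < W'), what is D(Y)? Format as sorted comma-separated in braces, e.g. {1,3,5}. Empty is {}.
Answer: {3,5}

Derivation:
Constraint 1 (U < Y) on D(U)={2,3,4,5,6,7} D(Y)={1,3,5,6}: U {2,3,4,5,6,7}->{2,3,4,5}; Y {1,3,5,6}->{3,5,6}
Constraint 2 (Y < W) on D(Y)={3,5,6} D(W)={2,4,5,6}: Y {3,5,6}->{3,5}; W {2,4,5,6}->{4,5,6}
Constraint 3 (Y < W) on D(Y)={3,5} D(W)={4,5,6}: no change
So after constraint 3: D(Y) = {3,5}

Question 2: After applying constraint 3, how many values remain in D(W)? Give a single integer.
Answer: 3

Derivation:
Constraint 1 (U < Y) on D(U)={2,3,4,5,6,7} D(Y)={1,3,5,6}: U {2,3,4,5,6,7}->{2,3,4,5}; Y {1,3,5,6}->{3,5,6}
Constraint 2 (Y < W) on D(Y)={3,5,6} D(W)={2,4,5,6}: Y {3,5,6}->{3,5}; W {2,4,5,6}->{4,5,6}
Constraint 3 (Y < W) on D(Y)={3,5} D(W)={4,5,6}: no change
So after constraint 3: D(W)={4,5,6}, size = 3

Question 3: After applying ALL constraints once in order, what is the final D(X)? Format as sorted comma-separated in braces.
Constraint 1 (U < Y) on D(U)={2,3,4,5,6,7} D(Y)={1,3,5,6}: U {2,3,4,5,6,7}->{2,3,4,5}; Y {1,3,5,6}->{3,5,6}
Constraint 2 (Y < W) on D(Y)={3,5,6} D(W)={2,4,5,6}: Y {3,5,6}->{3,5}; W {2,4,5,6}->{4,5,6}
Constraint 3 (Y < W) on D(Y)={3,5} D(W)={4,5,6}: no change
Constraint 4 (X < Y) on D(X)={2,4,5,7} D(Y)={3,5}: X {2,4,5,7}->{2,4}
So after all 4 constraints: D(X) = {2,4}

Answer: {2,4}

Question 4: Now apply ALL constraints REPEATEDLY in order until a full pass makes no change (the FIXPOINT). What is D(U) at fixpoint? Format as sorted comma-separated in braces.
Answer: {2,3,4}

Derivation:
pass 0 (initial): D(U)={2,3,4,5,6,7}
pass 1: U {2,3,4,5,6,7}->{2,3,4,5}; W {2,4,5,6}->{4,5,6}; X {2,4,5,7}->{2,4}; Y {1,3,5,6}->{3,5}
pass 2: U {2,3,4,5}->{2,3,4}
pass 3: no change
Fixpoint after 3 passes: D(U) = {2,3,4}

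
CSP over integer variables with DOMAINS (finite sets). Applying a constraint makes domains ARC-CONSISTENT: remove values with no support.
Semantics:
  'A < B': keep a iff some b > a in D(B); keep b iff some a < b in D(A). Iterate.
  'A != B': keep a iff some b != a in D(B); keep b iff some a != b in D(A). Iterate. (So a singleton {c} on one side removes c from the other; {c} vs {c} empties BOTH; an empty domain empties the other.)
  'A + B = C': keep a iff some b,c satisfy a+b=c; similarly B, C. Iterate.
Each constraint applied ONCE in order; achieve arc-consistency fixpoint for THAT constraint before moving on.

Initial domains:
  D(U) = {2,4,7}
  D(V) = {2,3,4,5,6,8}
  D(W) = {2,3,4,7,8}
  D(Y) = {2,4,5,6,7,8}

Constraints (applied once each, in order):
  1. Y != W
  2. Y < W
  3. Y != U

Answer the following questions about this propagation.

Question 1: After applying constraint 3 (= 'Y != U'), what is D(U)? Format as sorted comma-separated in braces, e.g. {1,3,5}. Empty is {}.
Answer: {2,4,7}

Derivation:
Constraint 1 (Y != W) on D(Y)={2,4,5,6,7,8} D(W)={2,3,4,7,8}: no change
Constraint 2 (Y < W) on D(Y)={2,4,5,6,7,8} D(W)={2,3,4,7,8}: Y {2,4,5,6,7,8}->{2,4,5,6,7}; W {2,3,4,7,8}->{3,4,7,8}
Constraint 3 (Y != U) on D(Y)={2,4,5,6,7} D(U)={2,4,7}: no change
So after constraint 3: D(U) = {2,4,7}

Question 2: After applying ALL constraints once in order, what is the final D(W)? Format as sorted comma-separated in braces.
Constraint 1 (Y != W) on D(Y)={2,4,5,6,7,8} D(W)={2,3,4,7,8}: no change
Constraint 2 (Y < W) on D(Y)={2,4,5,6,7,8} D(W)={2,3,4,7,8}: Y {2,4,5,6,7,8}->{2,4,5,6,7}; W {2,3,4,7,8}->{3,4,7,8}
Constraint 3 (Y != U) on D(Y)={2,4,5,6,7} D(U)={2,4,7}: no change
So after all 3 constraints: D(W) = {3,4,7,8}

Answer: {3,4,7,8}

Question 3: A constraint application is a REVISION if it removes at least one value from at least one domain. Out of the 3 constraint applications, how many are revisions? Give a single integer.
Constraint 1 (Y != W) on D(Y)={2,4,5,6,7,8} D(W)={2,3,4,7,8}: no change => not a revision
Constraint 2 (Y < W) on D(Y)={2,4,5,6,7,8} D(W)={2,3,4,7,8}: Y {2,4,5,6,7,8}->{2,4,5,6,7}; W {2,3,4,7,8}->{3,4,7,8} => REVISION
Constraint 3 (Y != U) on D(Y)={2,4,5,6,7} D(U)={2,4,7}: no change => not a revision
Total revisions = 1

Answer: 1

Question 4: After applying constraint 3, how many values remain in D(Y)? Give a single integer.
Answer: 5

Derivation:
Constraint 1 (Y != W) on D(Y)={2,4,5,6,7,8} D(W)={2,3,4,7,8}: no change
Constraint 2 (Y < W) on D(Y)={2,4,5,6,7,8} D(W)={2,3,4,7,8}: Y {2,4,5,6,7,8}->{2,4,5,6,7}; W {2,3,4,7,8}->{3,4,7,8}
Constraint 3 (Y != U) on D(Y)={2,4,5,6,7} D(U)={2,4,7}: no change
So after constraint 3: D(Y)={2,4,5,6,7}, size = 5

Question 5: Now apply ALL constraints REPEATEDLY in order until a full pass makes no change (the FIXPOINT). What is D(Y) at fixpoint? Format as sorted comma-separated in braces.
Answer: {2,4,5,6,7}

Derivation:
pass 0 (initial): D(Y)={2,4,5,6,7,8}
pass 1: W {2,3,4,7,8}->{3,4,7,8}; Y {2,4,5,6,7,8}->{2,4,5,6,7}
pass 2: no change
Fixpoint after 2 passes: D(Y) = {2,4,5,6,7}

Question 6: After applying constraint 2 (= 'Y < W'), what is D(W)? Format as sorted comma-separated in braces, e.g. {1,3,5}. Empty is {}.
Constraint 1 (Y != W) on D(Y)={2,4,5,6,7,8} D(W)={2,3,4,7,8}: no change
Constraint 2 (Y < W) on D(Y)={2,4,5,6,7,8} D(W)={2,3,4,7,8}: Y {2,4,5,6,7,8}->{2,4,5,6,7}; W {2,3,4,7,8}->{3,4,7,8}
So after constraint 2: D(W) = {3,4,7,8}

Answer: {3,4,7,8}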